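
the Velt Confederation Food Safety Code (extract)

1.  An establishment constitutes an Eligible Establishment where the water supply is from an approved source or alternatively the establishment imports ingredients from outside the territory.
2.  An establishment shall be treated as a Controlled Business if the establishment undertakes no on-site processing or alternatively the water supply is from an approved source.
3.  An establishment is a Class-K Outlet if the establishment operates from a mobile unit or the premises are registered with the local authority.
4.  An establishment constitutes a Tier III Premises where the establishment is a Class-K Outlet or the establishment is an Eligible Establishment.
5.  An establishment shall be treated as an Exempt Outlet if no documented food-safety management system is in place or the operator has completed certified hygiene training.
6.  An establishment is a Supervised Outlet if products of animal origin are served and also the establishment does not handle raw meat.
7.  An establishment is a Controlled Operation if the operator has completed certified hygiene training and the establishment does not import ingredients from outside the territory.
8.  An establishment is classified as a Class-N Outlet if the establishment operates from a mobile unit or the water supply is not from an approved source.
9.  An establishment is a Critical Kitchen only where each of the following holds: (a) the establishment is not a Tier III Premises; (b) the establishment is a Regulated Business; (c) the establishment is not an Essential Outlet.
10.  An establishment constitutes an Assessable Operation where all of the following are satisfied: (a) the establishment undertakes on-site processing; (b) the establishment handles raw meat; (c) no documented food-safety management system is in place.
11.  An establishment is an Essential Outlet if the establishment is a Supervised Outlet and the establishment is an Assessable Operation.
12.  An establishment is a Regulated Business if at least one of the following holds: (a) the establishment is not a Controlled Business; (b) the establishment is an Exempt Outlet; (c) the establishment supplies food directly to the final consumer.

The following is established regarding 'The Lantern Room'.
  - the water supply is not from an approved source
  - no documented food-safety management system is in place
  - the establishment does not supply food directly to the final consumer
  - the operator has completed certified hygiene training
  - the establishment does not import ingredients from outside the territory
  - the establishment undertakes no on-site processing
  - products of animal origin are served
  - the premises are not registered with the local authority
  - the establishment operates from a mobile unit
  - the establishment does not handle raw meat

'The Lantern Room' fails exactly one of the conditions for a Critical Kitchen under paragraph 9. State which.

Tier III Premises

paragraph 3 — Class-K Outlet: [the establishment operates from a mobile unit? yes] OR [the premises are registered with the local authority? no] → satisfied.
paragraph 1 — Eligible Establishment: [the water supply is from an approved source? no] OR [the establishment imports ingredients from outside the territory? no] → not satisfied.
paragraph 4 — Tier III Premises: [Class-K Outlet (paragraph 3)? yes] OR [Eligible Establishment (paragraph 1)? no] → satisfied.
paragraph 2 — Controlled Business: [the establishment undertakes no on-site processing? yes] OR [the water supply is from an approved source? no] → satisfied.
paragraph 5 — Exempt Outlet: [no documented food-safety management system is in place? yes] OR [the operator has completed certified hygiene training? yes] → satisfied.
paragraph 12 — Regulated Business: [not a Controlled Business (paragraph 2)? no] OR [Exempt Outlet (paragraph 5)? yes] OR [the establishment supplies food directly to the final consumer? no] → satisfied.
paragraph 6 — Supervised Outlet: [products of animal origin are served? yes] AND [the establishment does not handle raw meat? yes] → satisfied.
paragraph 10 — Assessable Operation: [the establishment undertakes on-site processing? no] AND [the establishment handles raw meat? no] AND [no documented food-safety management system is in place? yes] → not satisfied.
paragraph 11 — Essential Outlet: [Supervised Outlet (paragraph 6)? yes] AND [Assessable Operation (paragraph 10)? no] → not satisfied.
paragraph 9 — Critical Kitchen: [not a Tier III Premises (paragraph 4)? no] AND [Regulated Business (paragraph 12)? yes] AND [not an Essential Outlet (paragraph 11)? yes] → not satisfied.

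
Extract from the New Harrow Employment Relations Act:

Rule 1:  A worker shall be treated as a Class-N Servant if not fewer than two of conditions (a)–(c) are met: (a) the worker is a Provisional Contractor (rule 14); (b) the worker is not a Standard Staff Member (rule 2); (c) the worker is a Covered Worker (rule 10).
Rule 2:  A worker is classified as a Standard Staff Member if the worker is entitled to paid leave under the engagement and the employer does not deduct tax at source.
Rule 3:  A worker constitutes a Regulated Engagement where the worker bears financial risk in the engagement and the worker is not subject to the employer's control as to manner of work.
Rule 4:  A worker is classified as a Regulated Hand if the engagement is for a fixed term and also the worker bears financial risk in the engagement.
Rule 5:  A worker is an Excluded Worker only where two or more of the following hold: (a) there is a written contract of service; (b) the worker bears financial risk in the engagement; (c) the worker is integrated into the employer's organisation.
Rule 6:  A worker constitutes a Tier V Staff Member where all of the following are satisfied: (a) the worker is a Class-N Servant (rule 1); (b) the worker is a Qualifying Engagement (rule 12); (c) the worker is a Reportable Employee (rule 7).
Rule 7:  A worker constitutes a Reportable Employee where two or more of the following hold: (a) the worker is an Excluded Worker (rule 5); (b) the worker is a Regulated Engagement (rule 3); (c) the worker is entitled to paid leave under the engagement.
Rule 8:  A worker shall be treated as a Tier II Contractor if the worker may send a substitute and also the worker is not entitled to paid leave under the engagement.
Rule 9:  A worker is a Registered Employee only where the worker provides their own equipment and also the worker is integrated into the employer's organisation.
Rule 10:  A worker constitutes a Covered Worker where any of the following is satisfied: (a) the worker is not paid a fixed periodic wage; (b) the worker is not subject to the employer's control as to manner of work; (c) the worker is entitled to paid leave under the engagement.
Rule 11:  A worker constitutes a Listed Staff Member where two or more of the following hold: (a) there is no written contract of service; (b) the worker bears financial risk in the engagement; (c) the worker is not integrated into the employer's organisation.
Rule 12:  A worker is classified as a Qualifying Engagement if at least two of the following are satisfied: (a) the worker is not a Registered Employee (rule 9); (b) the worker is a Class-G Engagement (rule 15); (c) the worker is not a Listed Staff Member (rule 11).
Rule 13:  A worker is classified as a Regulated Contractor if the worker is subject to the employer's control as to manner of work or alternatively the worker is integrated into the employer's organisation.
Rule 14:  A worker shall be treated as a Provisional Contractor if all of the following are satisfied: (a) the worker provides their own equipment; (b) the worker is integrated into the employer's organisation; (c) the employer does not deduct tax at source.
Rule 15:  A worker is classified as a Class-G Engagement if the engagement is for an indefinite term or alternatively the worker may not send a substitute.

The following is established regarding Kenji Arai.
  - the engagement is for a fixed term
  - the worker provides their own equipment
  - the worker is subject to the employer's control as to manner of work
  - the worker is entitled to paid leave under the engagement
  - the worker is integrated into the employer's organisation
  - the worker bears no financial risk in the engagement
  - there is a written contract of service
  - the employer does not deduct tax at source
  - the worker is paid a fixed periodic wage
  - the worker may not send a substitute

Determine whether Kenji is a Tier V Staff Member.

rule 14 — Provisional Contractor: [the worker provides their own equipment? yes] AND [the worker is integrated into the employer's organisation? yes] AND [the employer does not deduct tax at source? yes] → satisfied.
rule 2 — Standard Staff Member: [the worker is entitled to paid leave under the engagement? yes] AND [the employer does not deduct tax at source? yes] → satisfied.
rule 10 — Covered Worker: [the worker is not paid a fixed periodic wage? no] OR [the worker is not subject to the employer's control as to manner of work? no] OR [the worker is entitled to paid leave under the engagement? yes] → satisfied.
rule 1 — Class-N Servant: Provisional Contractor (rule 14)? yes; not a Standard Staff Member (rule 2)? no; Covered Worker (rule 10)? yes — 2 of 3 hold (need ≥2) → satisfied.
rule 9 — Registered Employee: [the worker provides their own equipment? yes] AND [the worker is integrated into the employer's organisation? yes] → satisfied.
rule 15 — Class-G Engagement: [the engagement is for an indefinite term? no] OR [the worker may not send a substitute? yes] → satisfied.
rule 11 — Listed Staff Member: there is no written contract of service? no; the worker bears financial risk in the engagement? no; the worker is not integrated into the employer's organisation? no — 0 of 3 hold (need ≥2) → not satisfied.
rule 12 — Qualifying Engagement: not a Registered Employee (rule 9)? no; Class-G Engagement (rule 15)? yes; not a Listed Staff Member (rule 11)? yes — 2 of 3 hold (need ≥2) → satisfied.
rule 5 — Excluded Worker: there is a written contract of service? yes; the worker bears financial risk in the engagement? no; the worker is integrated into the employer's organisation? yes — 2 of 3 hold (need ≥2) → satisfied.
rule 3 — Regulated Engagement: [the worker bears financial risk in the engagement? no] AND [the worker is not subject to the employer's control as to manner of work? no] → not satisfied.
rule 7 — Reportable Employee: Excluded Worker (rule 5)? yes; Regulated Engagement (rule 3)? no; the worker is entitled to paid leave under the engagement? yes — 2 of 3 hold (need ≥2) → satisfied.
rule 6 — Tier V Staff Member: [Class-N Servant (rule 1)? yes] AND [Qualifying Engagement (rule 12)? yes] AND [Reportable Employee (rule 7)? yes] → satisfied.

Yes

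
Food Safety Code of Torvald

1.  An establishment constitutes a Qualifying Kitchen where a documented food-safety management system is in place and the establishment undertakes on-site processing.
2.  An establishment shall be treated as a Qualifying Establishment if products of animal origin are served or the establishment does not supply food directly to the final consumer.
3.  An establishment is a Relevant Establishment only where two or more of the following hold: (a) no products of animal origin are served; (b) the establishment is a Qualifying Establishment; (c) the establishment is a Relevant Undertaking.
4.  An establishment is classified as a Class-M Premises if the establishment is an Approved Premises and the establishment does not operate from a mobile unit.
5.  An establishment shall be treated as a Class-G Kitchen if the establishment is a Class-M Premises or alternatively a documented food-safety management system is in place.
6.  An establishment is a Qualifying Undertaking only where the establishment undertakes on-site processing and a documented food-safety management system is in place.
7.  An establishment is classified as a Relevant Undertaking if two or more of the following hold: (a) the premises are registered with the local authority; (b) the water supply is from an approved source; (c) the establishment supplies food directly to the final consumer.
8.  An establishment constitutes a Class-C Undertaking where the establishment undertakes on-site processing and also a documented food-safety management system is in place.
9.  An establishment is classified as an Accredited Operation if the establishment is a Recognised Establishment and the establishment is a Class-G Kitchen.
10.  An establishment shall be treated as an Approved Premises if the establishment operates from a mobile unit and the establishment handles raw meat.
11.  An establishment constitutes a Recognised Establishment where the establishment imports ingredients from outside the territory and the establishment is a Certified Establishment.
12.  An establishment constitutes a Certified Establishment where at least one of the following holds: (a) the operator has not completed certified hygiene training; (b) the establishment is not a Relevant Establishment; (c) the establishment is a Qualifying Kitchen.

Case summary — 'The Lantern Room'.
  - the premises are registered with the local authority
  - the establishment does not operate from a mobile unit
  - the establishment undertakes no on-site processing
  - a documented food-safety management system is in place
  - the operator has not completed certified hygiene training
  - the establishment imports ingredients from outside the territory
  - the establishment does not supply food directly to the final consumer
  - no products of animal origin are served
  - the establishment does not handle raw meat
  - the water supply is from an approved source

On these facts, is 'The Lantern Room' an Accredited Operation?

Yes

Under paragraph 2: products of animal origin are served? no; or the establishment does not supply food directly to the final consumer? yes. So the establishment is a Qualifying Establishment.
Under paragraph 7: the premises are registered with the local authority? yes; the water supply is from an approved source? yes; the establishment supplies food directly to the final consumer? no — 2 of 3 hold (need ≥2) → satisfied.
Under paragraph 3: no products of animal origin are served? yes; Qualifying Establishment (paragraph 2)? yes; Relevant Undertaking (paragraph 7)? yes — 3 of 3 hold (need ≥2) → satisfied.
Under paragraph 1: a documented food-safety management system is in place? yes; and the establishment undertakes on-site processing? no. So the establishment is not a Qualifying Kitchen.
Under paragraph 12: the operator has not completed certified hygiene training? yes; or not a Relevant Establishment (paragraph 3)? no; or Qualifying Kitchen (paragraph 1)? no. So the establishment is a Certified Establishment.
Under paragraph 11: the establishment imports ingredients from outside the territory? yes; and Certified Establishment (paragraph 12)? yes. So the establishment is a Recognised Establishment.
Under paragraph 10: the establishment operates from a mobile unit? no; and the establishment handles raw meat? no. So the establishment is not an Approved Premises.
Under paragraph 4: Approved Premises (paragraph 10)? no; and the establishment does not operate from a mobile unit? yes. So the establishment is not a Class-M Premises.
Under paragraph 5: Class-M Premises (paragraph 4)? no; or a documented food-safety management system is in place? yes. So the establishment is a Class-G Kitchen.
Under paragraph 9: Recognised Establishment (paragraph 11)? yes; and Class-G Kitchen (paragraph 5)? yes. So the establishment is an Accredited Operation.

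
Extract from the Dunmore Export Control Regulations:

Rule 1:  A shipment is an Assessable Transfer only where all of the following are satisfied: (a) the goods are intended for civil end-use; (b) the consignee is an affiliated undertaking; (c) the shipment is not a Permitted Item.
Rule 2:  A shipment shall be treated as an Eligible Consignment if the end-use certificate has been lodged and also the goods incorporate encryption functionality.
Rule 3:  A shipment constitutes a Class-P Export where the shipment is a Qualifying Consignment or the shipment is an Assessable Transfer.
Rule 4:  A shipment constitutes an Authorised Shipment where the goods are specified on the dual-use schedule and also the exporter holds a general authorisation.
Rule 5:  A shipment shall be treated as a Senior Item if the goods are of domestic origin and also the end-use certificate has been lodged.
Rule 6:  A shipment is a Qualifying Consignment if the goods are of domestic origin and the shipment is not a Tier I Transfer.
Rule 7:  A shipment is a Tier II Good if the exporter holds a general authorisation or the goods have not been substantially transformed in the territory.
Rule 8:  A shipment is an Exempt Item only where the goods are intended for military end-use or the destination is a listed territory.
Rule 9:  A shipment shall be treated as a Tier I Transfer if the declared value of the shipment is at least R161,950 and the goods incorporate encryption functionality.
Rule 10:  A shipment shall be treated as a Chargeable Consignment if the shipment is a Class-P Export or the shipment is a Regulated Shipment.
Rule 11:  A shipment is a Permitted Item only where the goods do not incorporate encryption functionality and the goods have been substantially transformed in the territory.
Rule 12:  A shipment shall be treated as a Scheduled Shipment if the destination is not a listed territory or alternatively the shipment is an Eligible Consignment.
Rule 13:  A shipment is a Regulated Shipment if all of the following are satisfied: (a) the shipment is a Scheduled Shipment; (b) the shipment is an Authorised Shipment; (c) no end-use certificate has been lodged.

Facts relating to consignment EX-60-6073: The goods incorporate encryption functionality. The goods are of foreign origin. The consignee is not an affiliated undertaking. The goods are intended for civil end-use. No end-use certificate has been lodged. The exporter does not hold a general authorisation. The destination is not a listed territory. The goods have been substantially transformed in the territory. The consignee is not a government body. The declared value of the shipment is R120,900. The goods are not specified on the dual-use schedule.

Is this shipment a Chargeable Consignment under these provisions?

rule 9 — Tier I Transfer: [declared value of the shipment: R120,900 ≥ R161,950? no] AND [the goods incorporate encryption functionality? yes] → not satisfied.
rule 6 — Qualifying Consignment: [the goods are of domestic origin? no] AND [not a Tier I Transfer (rule 9)? yes] → not satisfied.
rule 11 — Permitted Item: [the goods do not incorporate encryption functionality? no] AND [the goods have been substantially transformed in the territory? yes] → not satisfied.
rule 1 — Assessable Transfer: [the goods are intended for civil end-use? yes] AND [the consignee is an affiliated undertaking? no] AND [not a Permitted Item (rule 11)? yes] → not satisfied.
rule 3 — Class-P Export: [Qualifying Consignment (rule 6)? no] OR [Assessable Transfer (rule 1)? no] → not satisfied.
rule 2 — Eligible Consignment: [the end-use certificate has been lodged? no] AND [the goods incorporate encryption functionality? yes] → not satisfied.
rule 12 — Scheduled Shipment: [the destination is not a listed territory? yes] OR [Eligible Consignment (rule 2)? no] → satisfied.
rule 4 — Authorised Shipment: [the goods are specified on the dual-use schedule? no] AND [the exporter holds a general authorisation? no] → not satisfied.
rule 13 — Regulated Shipment: [Scheduled Shipment (rule 12)? yes] AND [Authorised Shipment (rule 4)? no] AND [no end-use certificate has been lodged? yes] → not satisfied.
rule 10 — Chargeable Consignment: [Class-P Export (rule 3)? no] OR [Regulated Shipment (rule 13)? no] → not satisfied.

No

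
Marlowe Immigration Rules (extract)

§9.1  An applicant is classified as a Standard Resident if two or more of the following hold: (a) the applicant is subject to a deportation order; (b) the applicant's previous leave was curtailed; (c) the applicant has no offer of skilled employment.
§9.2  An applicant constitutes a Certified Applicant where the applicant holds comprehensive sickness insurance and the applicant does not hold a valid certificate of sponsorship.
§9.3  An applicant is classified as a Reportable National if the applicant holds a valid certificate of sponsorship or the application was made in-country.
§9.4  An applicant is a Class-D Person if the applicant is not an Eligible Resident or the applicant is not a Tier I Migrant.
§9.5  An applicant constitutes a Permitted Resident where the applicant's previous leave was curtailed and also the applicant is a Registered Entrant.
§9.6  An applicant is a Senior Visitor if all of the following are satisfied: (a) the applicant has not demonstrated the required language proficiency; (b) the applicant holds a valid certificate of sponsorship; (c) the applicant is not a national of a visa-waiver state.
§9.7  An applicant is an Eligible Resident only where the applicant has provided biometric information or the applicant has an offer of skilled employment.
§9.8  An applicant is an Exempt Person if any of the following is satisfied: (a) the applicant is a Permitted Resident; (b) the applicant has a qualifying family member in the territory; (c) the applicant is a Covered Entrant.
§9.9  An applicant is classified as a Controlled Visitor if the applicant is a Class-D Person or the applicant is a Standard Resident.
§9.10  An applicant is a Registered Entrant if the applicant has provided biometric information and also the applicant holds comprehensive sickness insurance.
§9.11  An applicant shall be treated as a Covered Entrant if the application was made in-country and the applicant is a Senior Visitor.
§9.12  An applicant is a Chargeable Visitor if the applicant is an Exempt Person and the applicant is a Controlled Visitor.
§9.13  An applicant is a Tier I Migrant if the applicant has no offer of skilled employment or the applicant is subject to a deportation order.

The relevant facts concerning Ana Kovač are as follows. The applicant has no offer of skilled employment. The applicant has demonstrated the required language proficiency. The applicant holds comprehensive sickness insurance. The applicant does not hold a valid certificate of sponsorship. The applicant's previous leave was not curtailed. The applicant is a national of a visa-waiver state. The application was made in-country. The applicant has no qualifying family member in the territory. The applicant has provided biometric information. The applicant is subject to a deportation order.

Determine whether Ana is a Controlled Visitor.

Yes

§9.7 — Eligible Resident: [the applicant has provided biometric information? yes] OR [the applicant has an offer of skilled employment? no] → satisfied.
§9.13 — Tier I Migrant: [the applicant has no offer of skilled employment? yes] OR [the applicant is subject to a deportation order? yes] → satisfied.
§9.4 — Class-D Person: [not an Eligible Resident (§9.7)? no] OR [not a Tier I Migrant (§9.13)? no] → not satisfied.
§9.1 — Standard Resident: the applicant is subject to a deportation order? yes; the applicant's previous leave was curtailed? no; the applicant has no offer of skilled employment? yes — 2 of 3 hold (need ≥2) → satisfied.
§9.9 — Controlled Visitor: [Class-D Person (§9.4)? no] OR [Standard Resident (§9.1)? yes] → satisfied.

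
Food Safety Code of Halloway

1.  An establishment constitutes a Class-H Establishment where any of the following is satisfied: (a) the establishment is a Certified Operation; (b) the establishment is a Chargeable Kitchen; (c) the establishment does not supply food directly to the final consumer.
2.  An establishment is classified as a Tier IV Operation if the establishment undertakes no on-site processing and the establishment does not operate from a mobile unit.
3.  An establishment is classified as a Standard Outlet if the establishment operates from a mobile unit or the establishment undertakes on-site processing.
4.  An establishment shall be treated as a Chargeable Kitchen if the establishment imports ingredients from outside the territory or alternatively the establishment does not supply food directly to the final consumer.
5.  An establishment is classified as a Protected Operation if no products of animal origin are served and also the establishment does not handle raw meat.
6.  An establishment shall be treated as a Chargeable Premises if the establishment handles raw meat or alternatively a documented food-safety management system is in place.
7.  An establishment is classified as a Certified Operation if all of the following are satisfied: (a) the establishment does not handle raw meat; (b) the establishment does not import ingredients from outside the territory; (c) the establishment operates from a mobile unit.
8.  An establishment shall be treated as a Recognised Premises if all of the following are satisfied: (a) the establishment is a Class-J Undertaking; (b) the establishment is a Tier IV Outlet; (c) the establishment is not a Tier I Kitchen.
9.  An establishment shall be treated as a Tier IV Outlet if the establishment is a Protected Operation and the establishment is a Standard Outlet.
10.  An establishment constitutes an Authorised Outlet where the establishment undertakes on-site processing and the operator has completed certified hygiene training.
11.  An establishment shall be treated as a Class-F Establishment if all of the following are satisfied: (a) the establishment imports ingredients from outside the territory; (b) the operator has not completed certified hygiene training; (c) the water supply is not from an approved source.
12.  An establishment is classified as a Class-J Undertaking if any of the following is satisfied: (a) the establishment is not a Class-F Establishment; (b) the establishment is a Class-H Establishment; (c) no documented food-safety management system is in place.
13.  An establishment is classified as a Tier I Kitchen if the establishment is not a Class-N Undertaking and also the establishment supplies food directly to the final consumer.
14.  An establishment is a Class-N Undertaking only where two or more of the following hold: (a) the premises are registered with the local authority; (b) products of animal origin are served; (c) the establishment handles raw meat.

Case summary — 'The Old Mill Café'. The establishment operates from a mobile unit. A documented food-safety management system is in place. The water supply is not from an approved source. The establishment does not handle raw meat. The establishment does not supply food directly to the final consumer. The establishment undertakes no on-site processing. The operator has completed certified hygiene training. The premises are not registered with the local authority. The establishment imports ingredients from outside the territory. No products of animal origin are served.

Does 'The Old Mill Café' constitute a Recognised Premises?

Yes

Under paragraph 11: the establishment imports ingredients from outside the territory? yes; and the operator has not completed certified hygiene training? no; and the water supply is not from an approved source? yes. So the establishment is not a Class-F Establishment.
Under paragraph 7: the establishment does not handle raw meat? yes; and the establishment does not import ingredients from outside the territory? no; and the establishment operates from a mobile unit? yes. So the establishment is not a Certified Operation.
Under paragraph 4: the establishment imports ingredients from outside the territory? yes; or the establishment does not supply food directly to the final consumer? yes. So the establishment is a Chargeable Kitchen.
Under paragraph 1: Certified Operation (paragraph 7)? no; or Chargeable Kitchen (paragraph 4)? yes; or the establishment does not supply food directly to the final consumer? yes. So the establishment is a Class-H Establishment.
Under paragraph 12: not a Class-F Establishment (paragraph 11)? yes; or Class-H Establishment (paragraph 1)? yes; or no documented food-safety management system is in place? no. So the establishment is a Class-J Undertaking.
Under paragraph 5: no products of animal origin are served? yes; and the establishment does not handle raw meat? yes. So the establishment is a Protected Operation.
Under paragraph 3: the establishment operates from a mobile unit? yes; or the establishment undertakes on-site processing? no. So the establishment is a Standard Outlet.
Under paragraph 9: Protected Operation (paragraph 5)? yes; and Standard Outlet (paragraph 3)? yes. So the establishment is a Tier IV Outlet.
Under paragraph 14: the premises are registered with the local authority? no; products of animal origin are served? no; the establishment handles raw meat? no — 0 of 3 hold (need ≥2) → not satisfied.
Under paragraph 13: not a Class-N Undertaking (paragraph 14)? yes; and the establishment supplies food directly to the final consumer? no. So the establishment is not a Tier I Kitchen.
Under paragraph 8: Class-J Undertaking (paragraph 12)? yes; and Tier IV Outlet (paragraph 9)? yes; and not a Tier I Kitchen (paragraph 13)? yes. So the establishment is a Recognised Premises.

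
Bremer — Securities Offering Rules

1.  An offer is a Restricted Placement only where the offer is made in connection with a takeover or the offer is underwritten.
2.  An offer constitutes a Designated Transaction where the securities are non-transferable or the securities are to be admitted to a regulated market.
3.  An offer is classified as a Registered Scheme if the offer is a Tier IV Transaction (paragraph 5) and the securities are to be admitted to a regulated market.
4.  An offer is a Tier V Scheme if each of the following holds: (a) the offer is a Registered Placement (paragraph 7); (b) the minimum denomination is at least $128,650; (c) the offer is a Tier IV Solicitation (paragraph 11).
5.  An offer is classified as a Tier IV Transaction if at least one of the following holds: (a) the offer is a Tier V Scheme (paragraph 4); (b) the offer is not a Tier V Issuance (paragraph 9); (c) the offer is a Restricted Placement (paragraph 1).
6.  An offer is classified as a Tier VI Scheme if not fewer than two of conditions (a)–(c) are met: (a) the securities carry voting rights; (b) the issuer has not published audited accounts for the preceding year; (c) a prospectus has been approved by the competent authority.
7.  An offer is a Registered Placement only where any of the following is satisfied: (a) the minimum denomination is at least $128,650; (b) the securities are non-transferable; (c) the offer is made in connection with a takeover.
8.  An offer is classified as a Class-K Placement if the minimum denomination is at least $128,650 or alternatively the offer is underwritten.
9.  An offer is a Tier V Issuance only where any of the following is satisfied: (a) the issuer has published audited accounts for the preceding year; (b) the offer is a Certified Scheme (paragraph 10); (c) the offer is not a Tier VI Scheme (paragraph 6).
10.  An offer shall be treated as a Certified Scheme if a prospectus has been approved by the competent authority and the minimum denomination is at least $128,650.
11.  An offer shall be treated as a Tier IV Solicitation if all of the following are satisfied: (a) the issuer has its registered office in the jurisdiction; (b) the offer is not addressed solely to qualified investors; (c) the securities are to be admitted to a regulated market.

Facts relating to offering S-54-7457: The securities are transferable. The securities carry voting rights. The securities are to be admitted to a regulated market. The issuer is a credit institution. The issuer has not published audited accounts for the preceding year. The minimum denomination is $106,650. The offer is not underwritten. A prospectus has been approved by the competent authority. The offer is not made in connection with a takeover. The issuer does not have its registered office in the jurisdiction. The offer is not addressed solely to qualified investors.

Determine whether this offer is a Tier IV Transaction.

Yes

Under paragraph 7: minimum denomination: $106,650 ≥ $128,650? no; or the securities are non-transferable? no; or the offer is made in connection with a takeover? no. So the offer is not a Registered Placement.
Under paragraph 11: the issuer has its registered office in the jurisdiction? no; and the offer is not addressed solely to qualified investors? yes; and the securities are to be admitted to a regulated market? yes. So the offer is not a Tier IV Solicitation.
Under paragraph 4: Registered Placement (paragraph 7)? no; and minimum denomination: $106,650 ≥ $128,650? no; and Tier IV Solicitation (paragraph 11)? no. So the offer is not a Tier V Scheme.
Under paragraph 10: a prospectus has been approved by the competent authority? yes; and minimum denomination: $106,650 ≥ $128,650? no. So the offer is not a Certified Scheme.
Under paragraph 6: the securities carry voting rights? yes; the issuer has not published audited accounts for the preceding year? yes; a prospectus has been approved by the competent authority? yes — 3 of 3 hold (need ≥2) → satisfied.
Under paragraph 9: the issuer has published audited accounts for the preceding year? no; or Certified Scheme (paragraph 10)? no; or not a Tier VI Scheme (paragraph 6)? no. So the offer is not a Tier V Issuance.
Under paragraph 1: the offer is made in connection with a takeover? no; or the offer is underwritten? no. So the offer is not a Restricted Placement.
Under paragraph 5: Tier V Scheme (paragraph 4)? no; or not a Tier V Issuance (paragraph 9)? yes; or Restricted Placement (paragraph 1)? no. So the offer is a Tier IV Transaction.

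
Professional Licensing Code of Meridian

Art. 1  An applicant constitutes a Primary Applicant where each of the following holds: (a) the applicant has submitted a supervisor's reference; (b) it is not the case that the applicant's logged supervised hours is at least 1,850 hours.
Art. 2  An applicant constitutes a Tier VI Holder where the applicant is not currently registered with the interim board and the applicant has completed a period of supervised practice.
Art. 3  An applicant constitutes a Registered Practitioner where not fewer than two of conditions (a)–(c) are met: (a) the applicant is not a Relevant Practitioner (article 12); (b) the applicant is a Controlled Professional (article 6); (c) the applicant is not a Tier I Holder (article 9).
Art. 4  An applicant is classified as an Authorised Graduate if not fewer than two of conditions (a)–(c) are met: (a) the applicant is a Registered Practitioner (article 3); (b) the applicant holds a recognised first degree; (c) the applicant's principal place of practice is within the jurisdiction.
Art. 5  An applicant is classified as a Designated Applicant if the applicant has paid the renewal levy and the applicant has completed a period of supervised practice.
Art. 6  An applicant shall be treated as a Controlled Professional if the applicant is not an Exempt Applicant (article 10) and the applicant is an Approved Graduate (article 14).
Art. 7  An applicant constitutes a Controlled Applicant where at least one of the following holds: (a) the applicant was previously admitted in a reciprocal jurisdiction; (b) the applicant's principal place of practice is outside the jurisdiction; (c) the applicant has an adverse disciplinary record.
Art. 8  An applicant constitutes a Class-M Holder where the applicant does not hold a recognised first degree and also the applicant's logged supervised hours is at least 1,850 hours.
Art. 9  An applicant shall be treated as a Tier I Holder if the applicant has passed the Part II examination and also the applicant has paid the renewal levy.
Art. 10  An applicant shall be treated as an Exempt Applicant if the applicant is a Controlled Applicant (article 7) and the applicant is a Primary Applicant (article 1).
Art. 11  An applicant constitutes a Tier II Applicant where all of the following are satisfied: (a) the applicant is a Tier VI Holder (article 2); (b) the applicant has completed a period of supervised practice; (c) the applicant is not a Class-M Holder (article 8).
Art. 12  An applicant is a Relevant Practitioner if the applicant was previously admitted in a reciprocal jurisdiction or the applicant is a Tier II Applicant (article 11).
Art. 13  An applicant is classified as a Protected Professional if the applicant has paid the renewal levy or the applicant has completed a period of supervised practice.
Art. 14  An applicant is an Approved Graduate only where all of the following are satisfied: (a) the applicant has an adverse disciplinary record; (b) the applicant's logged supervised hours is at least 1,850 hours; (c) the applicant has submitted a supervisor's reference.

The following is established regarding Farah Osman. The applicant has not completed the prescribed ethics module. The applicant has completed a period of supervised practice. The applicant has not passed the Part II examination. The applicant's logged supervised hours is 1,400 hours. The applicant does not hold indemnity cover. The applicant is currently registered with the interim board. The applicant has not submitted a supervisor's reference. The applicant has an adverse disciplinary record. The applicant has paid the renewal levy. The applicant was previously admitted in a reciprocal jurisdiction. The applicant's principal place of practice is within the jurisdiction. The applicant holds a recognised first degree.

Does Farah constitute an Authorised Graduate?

article 2 — Tier VI Holder: [the applicant is not currently registered with the interim board? no] AND [the applicant has completed a period of supervised practice? yes] → not satisfied.
article 8 — Class-M Holder: [the applicant does not hold a recognised first degree? no] AND [applicant's logged supervised hours: 1,400 hours ≥ 1,850 hours? no] → not satisfied.
article 11 — Tier II Applicant: [Tier VI Holder (article 2)? no] AND [the applicant has completed a period of supervised practice? yes] AND [not a Class-M Holder (article 8)? yes] → not satisfied.
article 12 — Relevant Practitioner: [the applicant was previously admitted in a reciprocal jurisdiction? yes] OR [Tier II Applicant (article 11)? no] → satisfied.
article 7 — Controlled Applicant: [the applicant was previously admitted in a reciprocal jurisdiction? yes] OR [the applicant's principal place of practice is outside the jurisdiction? no] OR [the applicant has an adverse disciplinary record? yes] → satisfied.
article 1 — Primary Applicant: [the applicant has submitted a supervisor's reference? no] AND [applicant's logged supervised hours: 1,400 hours ≥ 1,850 hours? no, so negated condition yes] → not satisfied.
article 10 — Exempt Applicant: [Controlled Applicant (article 7)? yes] AND [Primary Applicant (article 1)? no] → not satisfied.
article 14 — Approved Graduate: [the applicant has an adverse disciplinary record? yes] AND [applicant's logged supervised hours: 1,400 hours ≥ 1,850 hours? no] AND [the applicant has submitted a supervisor's reference? no] → not satisfied.
article 6 — Controlled Professional: [not an Exempt Applicant (article 10)? yes] AND [Approved Graduate (article 14)? no] → not satisfied.
article 9 — Tier I Holder: [the applicant has passed the Part II examination? no] AND [the applicant has paid the renewal levy? yes] → not satisfied.
article 3 — Registered Practitioner: not a Relevant Practitioner (article 12)? no; Controlled Professional (article 6)? no; not a Tier I Holder (article 9)? yes — 1 of 3 hold (need ≥2) → not satisfied.
article 4 — Authorised Graduate: Registered Practitioner (article 3)? no; the applicant holds a recognised first degree? yes; the applicant's principal place of practice is within the jurisdiction? yes — 2 of 3 hold (need ≥2) → satisfied.

Yes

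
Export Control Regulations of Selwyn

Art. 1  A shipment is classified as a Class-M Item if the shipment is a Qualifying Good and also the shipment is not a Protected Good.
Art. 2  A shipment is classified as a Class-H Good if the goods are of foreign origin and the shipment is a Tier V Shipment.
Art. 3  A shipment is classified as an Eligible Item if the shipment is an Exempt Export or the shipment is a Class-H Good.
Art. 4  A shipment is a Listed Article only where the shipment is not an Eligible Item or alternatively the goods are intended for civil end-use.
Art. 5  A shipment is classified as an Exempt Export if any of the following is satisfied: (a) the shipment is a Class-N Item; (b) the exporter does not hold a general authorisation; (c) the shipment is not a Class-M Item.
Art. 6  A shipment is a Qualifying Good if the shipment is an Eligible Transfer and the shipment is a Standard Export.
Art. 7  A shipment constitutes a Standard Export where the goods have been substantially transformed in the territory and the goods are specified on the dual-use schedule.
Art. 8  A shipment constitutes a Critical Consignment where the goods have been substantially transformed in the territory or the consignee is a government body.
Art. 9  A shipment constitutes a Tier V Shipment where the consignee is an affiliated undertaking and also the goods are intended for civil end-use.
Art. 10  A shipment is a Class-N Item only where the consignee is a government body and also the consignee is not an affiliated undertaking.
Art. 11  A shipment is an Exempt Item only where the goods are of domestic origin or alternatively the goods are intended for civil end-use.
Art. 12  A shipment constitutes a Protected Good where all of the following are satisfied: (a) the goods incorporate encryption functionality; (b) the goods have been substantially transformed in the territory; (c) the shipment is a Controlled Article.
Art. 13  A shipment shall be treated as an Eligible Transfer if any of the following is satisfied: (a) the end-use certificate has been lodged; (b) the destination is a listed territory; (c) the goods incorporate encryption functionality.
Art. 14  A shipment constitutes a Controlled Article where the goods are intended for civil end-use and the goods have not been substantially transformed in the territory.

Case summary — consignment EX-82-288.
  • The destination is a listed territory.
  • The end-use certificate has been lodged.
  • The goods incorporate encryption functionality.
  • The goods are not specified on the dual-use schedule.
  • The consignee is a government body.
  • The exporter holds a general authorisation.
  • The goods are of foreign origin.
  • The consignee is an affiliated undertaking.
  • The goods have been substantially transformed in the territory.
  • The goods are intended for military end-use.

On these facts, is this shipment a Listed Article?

article 10 — Class-N Item: [the consignee is a government body? yes] AND [the consignee is not an affiliated undertaking? no] → not satisfied.
article 13 — Eligible Transfer: [the end-use certificate has been lodged? yes] OR [the destination is a listed territory? yes] OR [the goods incorporate encryption functionality? yes] → satisfied.
article 7 — Standard Export: [the goods have been substantially transformed in the territory? yes] AND [the goods are specified on the dual-use schedule? no] → not satisfied.
article 6 — Qualifying Good: [Eligible Transfer (article 13)? yes] AND [Standard Export (article 7)? no] → not satisfied.
article 14 — Controlled Article: [the goods are intended for civil end-use? no] AND [the goods have not been substantially transformed in the territory? no] → not satisfied.
article 12 — Protected Good: [the goods incorporate encryption functionality? yes] AND [the goods have been substantially transformed in the territory? yes] AND [Controlled Article (article 14)? no] → not satisfied.
article 1 — Class-M Item: [Qualifying Good (article 6)? no] AND [not a Protected Good (article 12)? yes] → not satisfied.
article 5 — Exempt Export: [Class-N Item (article 10)? no] OR [the exporter does not hold a general authorisation? no] OR [not a Class-M Item (article 1)? yes] → satisfied.
article 9 — Tier V Shipment: [the consignee is an affiliated undertaking? yes] AND [the goods are intended for civil end-use? no] → not satisfied.
article 2 — Class-H Good: [the goods are of foreign origin? yes] AND [Tier V Shipment (article 9)? no] → not satisfied.
article 3 — Eligible Item: [Exempt Export (article 5)? yes] OR [Class-H Good (article 2)? no] → satisfied.
article 4 — Listed Article: [not an Eligible Item (article 3)? no] OR [the goods are intended for civil end-use? no] → not satisfied.

No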